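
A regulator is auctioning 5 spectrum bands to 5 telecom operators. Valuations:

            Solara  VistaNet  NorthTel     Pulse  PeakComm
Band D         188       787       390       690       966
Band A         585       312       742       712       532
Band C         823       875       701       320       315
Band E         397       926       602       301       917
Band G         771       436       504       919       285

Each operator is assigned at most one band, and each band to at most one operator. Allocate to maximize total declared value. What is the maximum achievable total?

Maximum total: $4376M

Optimal: Solara→Band C ($823M), VistaNet→Band E ($926M), NorthTel→Band A ($742M), Pulse→Band G ($919M), PeakComm→Band D ($966M) — total 823+926+742+919+966 = $4376M.
Column-greedy (each band in turn goes to its best remaining operator) gives $3899M, worse by 477.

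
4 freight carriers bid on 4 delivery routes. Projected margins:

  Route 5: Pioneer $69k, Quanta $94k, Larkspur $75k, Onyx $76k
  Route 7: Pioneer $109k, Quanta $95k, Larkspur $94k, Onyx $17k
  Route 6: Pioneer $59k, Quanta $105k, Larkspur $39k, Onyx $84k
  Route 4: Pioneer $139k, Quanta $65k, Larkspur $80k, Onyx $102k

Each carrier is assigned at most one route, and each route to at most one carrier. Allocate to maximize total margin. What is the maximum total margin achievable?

Optimal: Pioneer→Route 4 ($139k), Quanta→Route 6 ($105k), Larkspur→Route 7 ($94k), Onyx→Route 5 ($76k) — total 139+105+94+76 = $414k.
Swapping Pioneer↔Larkspur (Pioneer→Route 7 $109k, Larkspur→Route 4 $80k) loses 44.
Every other assignment is strictly worse.

Max total: $414k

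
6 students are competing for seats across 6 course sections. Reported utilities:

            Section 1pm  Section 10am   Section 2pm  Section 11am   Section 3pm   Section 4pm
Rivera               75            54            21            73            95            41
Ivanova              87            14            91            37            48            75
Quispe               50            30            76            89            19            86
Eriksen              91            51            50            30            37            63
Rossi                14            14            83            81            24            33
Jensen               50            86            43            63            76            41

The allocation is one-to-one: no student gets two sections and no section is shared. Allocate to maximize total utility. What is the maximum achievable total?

This is the linear assignment problem.
Optimal: Rivera→Section 3pm (95 points), Ivanova→Section 2pm (91 points), Quispe→Section 4pm (86 points), Eriksen→Section 1pm (91 points), Rossi→Section 11am (81 points), Jensen→Section 10am (86 points) — total 95+91+86+91+81+86 = 530 points.
Row-greedy (each student in turn takes its best remaining section) gives 485 points, worse by 45.

Max total: 530 points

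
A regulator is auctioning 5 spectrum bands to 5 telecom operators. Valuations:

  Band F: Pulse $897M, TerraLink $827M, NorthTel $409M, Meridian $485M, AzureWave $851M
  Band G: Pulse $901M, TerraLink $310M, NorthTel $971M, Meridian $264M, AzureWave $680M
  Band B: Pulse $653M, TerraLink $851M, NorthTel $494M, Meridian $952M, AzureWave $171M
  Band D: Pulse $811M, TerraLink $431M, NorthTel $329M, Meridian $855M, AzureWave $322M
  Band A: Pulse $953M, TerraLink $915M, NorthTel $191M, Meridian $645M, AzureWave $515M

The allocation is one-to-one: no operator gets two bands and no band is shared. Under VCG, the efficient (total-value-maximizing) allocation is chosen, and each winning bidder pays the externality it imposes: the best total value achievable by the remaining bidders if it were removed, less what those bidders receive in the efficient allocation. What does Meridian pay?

Meridian pays $78M.

Efficient allocation: Pulse→Band D ($811M), TerraLink→Band A ($915M), NorthTel→Band G ($971M), Meridian→Band B ($952M), AzureWave→Band F ($851M); total welfare W = $4500M.
Meridian receives Band B at value $952M, so the others get W − 952 = $3548M.
Without Meridian: best allocation of the remaining 4 bidders over all 5 bands is Pulse→Band A ($953M), TerraLink→Band B ($851M), NorthTel→Band G ($971M), AzureWave→Band F ($851M), total $3626M.
VCG payment = (others' best without Meridian) − (others' welfare with Meridian) = 3626 − 3548 = $78M.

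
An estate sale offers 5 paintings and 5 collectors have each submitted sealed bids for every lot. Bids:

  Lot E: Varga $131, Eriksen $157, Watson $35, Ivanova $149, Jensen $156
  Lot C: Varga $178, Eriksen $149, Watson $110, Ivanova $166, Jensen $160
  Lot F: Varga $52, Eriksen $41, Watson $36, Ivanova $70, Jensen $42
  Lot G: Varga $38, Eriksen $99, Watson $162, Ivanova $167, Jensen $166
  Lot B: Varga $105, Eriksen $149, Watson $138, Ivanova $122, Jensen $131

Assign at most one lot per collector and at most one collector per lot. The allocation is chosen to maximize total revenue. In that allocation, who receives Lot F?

Ivanova receives Lot F.

Treat this as an assignment problem: match each collector to one lot.
Optimal: Varga→Lot C ($178), Eriksen→Lot B ($149), Watson→Lot G ($162), Ivanova→Lot F ($70), Jensen→Lot E ($156) — total 178+149+162+70+156 = $715.
Column-greedy (each lot in turn goes to its best remaining collector) gives $709, worse by 6.
Next-best assignment: Varga→Lot C, Eriksen→Lot E, Watson→Lot B, Ivanova→Lot F, Jensen→Lot G = $709.
Swapping Eriksen↔Jensen (Eriksen→Lot E $157, Jensen→Lot B $131) loses 17.
Every other assignment is strictly worse.
Ivanova's own top lot is Lot G ($167), but forcing Ivanova→Lot G and reassigning the rest optimally gives only $686 — worse by 29.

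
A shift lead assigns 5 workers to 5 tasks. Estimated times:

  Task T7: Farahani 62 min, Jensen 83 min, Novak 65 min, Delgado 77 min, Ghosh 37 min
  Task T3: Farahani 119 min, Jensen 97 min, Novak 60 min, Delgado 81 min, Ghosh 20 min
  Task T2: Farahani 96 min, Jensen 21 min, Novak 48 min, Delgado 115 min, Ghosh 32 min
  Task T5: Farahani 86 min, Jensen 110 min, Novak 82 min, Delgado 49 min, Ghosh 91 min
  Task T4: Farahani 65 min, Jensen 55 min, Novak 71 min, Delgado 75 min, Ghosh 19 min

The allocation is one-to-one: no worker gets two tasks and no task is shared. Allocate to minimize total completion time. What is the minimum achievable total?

Minimum total: 211 min

Optimal: Farahani→Task T7 (62 min), Jensen→Task T2 (21 min), Novak→Task T3 (60 min), Delgado→Task T5 (49 min), Ghosh→Task T4 (19 min) — total 62+21+60+49+19 = 211 min.
Column-greedy (each task in turn goes to its cheapest remaining worker) gives 232 min, worse by 21.
Swapping Delgado↔Farahani (Delgado→Task T7 77 min, Farahani→Task T5 86 min) adds 52.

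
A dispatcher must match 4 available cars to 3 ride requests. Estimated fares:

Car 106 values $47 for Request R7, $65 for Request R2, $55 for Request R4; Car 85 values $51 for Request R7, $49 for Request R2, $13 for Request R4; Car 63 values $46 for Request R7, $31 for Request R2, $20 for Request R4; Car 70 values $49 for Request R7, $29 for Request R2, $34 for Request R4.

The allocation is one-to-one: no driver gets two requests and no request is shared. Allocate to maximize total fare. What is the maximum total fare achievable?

Optimal: Car 70→Request R7 ($49), Car 85→Request R2 ($49), Car 106→Request R4 ($55) — total 49+49+55 = $153.
Column-greedy (each request in turn goes to its best remaining driver) gives $150, worse by 3.
Next-best assignment: Car 85→Request R7, Car 106→Request R2, Car 70→Request R4 = $150.

Max total: $153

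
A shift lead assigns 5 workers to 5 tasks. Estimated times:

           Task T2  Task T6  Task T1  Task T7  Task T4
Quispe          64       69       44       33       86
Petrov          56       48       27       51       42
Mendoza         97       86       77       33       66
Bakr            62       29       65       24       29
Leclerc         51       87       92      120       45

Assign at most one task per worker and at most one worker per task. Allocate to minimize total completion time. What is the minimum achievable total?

Min total: 198 min

Optimal: Quispe→Task T2 (64 min), Petrov→Task T1 (27 min), Mendoza→Task T7 (33 min), Bakr→Task T6 (29 min), Leclerc→Task T4 (45 min) — total 64+27+33+29+45 = 198 min.
Row-greedy (each worker in turn takes its cheapest remaining task) gives 206 min, worse by 8.
Next-best assignment: Quispe→Task T1, Petrov→Task T4, Mendoza→Task T7, Bakr→Task T6, Leclerc→Task T2 = 199 min.
Checked against all permutations: 198 min is optimal.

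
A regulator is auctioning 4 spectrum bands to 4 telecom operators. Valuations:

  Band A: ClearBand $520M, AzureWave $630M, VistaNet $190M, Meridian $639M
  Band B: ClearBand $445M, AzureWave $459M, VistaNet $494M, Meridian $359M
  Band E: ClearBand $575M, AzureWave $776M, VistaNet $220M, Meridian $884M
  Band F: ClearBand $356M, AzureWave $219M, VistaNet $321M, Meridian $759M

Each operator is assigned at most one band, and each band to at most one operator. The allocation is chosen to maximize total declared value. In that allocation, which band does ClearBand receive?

ClearBand receives Band A.

Treat this as an assignment problem: match each operator to one band.
Optimal: ClearBand→Band A ($520M), AzureWave→Band E ($776M), VistaNet→Band B ($494M), Meridian→Band F ($759M) — total 520+776+494+759 = $2549M.
Row-greedy (each operator in turn takes its best remaining band) gives $2458M, worse by 91.
No other one-to-one assignment exceeds $2549M.
ClearBand's own top band is Band E ($575M), but forcing ClearBand→Band E and reassigning the rest optimally gives only $2458M — worse by 91.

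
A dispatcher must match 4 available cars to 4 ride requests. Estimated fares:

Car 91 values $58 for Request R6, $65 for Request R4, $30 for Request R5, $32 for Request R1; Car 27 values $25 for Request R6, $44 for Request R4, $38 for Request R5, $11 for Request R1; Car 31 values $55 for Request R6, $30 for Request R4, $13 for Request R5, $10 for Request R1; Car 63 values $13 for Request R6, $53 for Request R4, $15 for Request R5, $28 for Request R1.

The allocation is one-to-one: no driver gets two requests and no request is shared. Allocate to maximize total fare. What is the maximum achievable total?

Maximum total: $186

This is a one-to-one assignment (maximum-weight bipartite matching).
Optimal: Car 91→Request R4 ($65), Car 27→Request R5 ($38), Car 31→Request R6 ($55), Car 63→Request R1 ($28) — total 65+38+55+28 = $186.
Column-greedy (each request in turn goes to its best remaining driver) gives $159, worse by 27.
Next-best assignment: Car 91→Request R1, Car 27→Request R5, Car 31→Request R6, Car 63→Request R4 = $178.
Swapping Car 91↔Car 31 (Car 91→Request R6 $58, Car 31→Request R4 $30) loses 32.
Every other assignment is strictly worse.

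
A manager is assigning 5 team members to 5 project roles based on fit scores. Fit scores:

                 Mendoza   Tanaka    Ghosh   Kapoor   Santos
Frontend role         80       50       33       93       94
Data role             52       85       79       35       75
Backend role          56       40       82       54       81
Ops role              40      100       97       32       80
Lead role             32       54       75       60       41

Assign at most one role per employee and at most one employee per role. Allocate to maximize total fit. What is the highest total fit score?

Treat this as an assignment problem: match each employee to one role.
Optimal: Mendoza→Frontend role (80 pts), Tanaka→Data role (85 pts), Ghosh→Ops role (97 pts), Kapoor→Lead role (60 pts), Santos→Backend role (81 pts) — total 80+85+97+60+81 = 403 pts.
Max-entry greedy (repeatedly take the single best remaining cell) gives 388 pts, worse by 15.
Next-best assignment: Mendoza→Data role, Tanaka→Ops role, Ghosh→Lead role, Kapoor→Frontend role, Santos→Backend role = 401 pts.

Max total: 403 pts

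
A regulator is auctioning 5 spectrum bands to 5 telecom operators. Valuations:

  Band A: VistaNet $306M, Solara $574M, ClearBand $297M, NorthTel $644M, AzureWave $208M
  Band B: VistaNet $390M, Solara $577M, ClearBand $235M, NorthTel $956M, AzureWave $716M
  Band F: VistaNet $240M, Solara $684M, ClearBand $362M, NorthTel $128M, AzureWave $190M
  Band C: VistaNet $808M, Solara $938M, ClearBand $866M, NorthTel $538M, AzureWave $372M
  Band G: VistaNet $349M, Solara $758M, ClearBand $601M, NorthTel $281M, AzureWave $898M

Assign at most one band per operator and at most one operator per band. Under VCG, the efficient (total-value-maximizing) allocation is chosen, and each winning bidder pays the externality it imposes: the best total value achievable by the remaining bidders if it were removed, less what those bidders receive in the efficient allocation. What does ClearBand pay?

ClearBand pays $502M.

Efficient allocation: VistaNet→Band A ($306M), Solara→Band F ($684M), ClearBand→Band C ($866M), NorthTel→Band B ($956M), AzureWave→Band G ($898M); total welfare W = $3710M.
ClearBand receives Band C at value $866M, so the others get W − 866 = $2844M.
Without ClearBand: best allocation of the remaining 4 bidders over all 5 bands is VistaNet→Band C ($808M), Solara→Band F ($684M), NorthTel→Band B ($956M), AzureWave→Band G ($898M), total $3346M.
VCG payment = (others' best without ClearBand) − (others' welfare with ClearBand) = 3346 − 2844 = $502M.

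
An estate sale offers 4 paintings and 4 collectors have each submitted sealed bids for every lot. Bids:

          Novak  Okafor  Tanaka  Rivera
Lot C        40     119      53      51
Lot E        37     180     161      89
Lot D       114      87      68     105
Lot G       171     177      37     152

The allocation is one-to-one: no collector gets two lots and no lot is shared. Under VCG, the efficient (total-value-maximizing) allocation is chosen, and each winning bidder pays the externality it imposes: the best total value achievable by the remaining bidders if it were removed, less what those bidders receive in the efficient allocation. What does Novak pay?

Efficient allocation: Novak→Lot G ($171), Okafor→Lot C ($119), Tanaka→Lot E ($161), Rivera→Lot D ($105); total welfare W = $556.
Novak receives Lot G at value $171, so the others get W − 171 = $385.
Without Novak: best allocation of the remaining 3 bidders over all 4 lots is Okafor→Lot G ($177), Tanaka→Lot E ($161), Rivera→Lot D ($105), total $443.
VCG payment = (others' best without Novak) − (others' welfare with Novak) = 443 − 385 = $58.

Novak pays $58.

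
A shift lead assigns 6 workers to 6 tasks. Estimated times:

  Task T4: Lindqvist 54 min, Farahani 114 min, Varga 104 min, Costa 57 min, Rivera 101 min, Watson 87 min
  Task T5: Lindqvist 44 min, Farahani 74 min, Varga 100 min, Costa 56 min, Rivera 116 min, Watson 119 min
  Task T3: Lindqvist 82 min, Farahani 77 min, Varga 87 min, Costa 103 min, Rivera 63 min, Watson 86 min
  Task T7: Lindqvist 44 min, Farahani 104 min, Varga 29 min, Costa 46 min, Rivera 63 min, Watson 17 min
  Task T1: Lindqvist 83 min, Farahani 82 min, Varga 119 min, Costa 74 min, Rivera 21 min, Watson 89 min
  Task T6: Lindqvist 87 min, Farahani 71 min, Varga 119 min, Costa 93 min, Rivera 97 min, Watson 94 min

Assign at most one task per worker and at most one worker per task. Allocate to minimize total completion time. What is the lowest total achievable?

Min total: 297 min

Treat this as an assignment problem: match each worker to one task.
Optimal: Lindqvist→Task T5 (44 min), Farahani→Task T6 (71 min), Varga→Task T3 (87 min), Costa→Task T4 (57 min), Rivera→Task T1 (21 min), Watson→Task T7 (17 min) — total 44+71+87+57+21+17 = 297 min.
Next-best assignment: Lindqvist→Task T4, Farahani→Task T6, Varga→Task T3, Costa→Task T5, Rivera→Task T1, Watson→Task T7 = 306 min.
No other one-to-one assignment undercuts 297 min.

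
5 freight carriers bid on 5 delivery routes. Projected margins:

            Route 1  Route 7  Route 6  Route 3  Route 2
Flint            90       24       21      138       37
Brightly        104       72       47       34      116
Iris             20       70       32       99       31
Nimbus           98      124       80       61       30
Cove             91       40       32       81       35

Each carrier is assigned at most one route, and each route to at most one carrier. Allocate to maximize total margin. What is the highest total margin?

Maximum total: $501k

This is the linear assignment problem.
Optimal: Flint→Route 3 ($138k), Brightly→Route 2 ($116k), Iris→Route 6 ($32k), Nimbus→Route 7 ($124k), Cove→Route 1 ($91k) — total 138+116+32+124+91 = $501k.
Row-greedy (each carrier in turn takes its best remaining route) gives $454k, worse by 47.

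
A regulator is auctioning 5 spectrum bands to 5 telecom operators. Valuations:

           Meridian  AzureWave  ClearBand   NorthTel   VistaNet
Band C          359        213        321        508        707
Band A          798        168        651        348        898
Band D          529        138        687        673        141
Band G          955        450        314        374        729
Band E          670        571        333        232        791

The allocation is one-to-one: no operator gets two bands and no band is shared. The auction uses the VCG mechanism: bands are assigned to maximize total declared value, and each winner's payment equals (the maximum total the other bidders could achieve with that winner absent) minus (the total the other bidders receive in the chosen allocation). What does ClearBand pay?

Efficient allocation: Meridian→Band G ($955M), AzureWave→Band E ($571M), ClearBand→Band D ($687M), NorthTel→Band C ($508M), VistaNet→Band A ($898M); total welfare W = $3619M.
ClearBand receives Band D at value $687M, so the others get W − 687 = $2932M.
Without ClearBand: best allocation of the remaining 4 bidders over all 5 bands is Meridian→Band G ($955M), AzureWave→Band E ($571M), NorthTel→Band D ($673M), VistaNet→Band A ($898M), total $3097M.
VCG payment = (others' best without ClearBand) − (others' welfare with ClearBand) = 3097 − 2932 = $165M.

ClearBand pays $165M.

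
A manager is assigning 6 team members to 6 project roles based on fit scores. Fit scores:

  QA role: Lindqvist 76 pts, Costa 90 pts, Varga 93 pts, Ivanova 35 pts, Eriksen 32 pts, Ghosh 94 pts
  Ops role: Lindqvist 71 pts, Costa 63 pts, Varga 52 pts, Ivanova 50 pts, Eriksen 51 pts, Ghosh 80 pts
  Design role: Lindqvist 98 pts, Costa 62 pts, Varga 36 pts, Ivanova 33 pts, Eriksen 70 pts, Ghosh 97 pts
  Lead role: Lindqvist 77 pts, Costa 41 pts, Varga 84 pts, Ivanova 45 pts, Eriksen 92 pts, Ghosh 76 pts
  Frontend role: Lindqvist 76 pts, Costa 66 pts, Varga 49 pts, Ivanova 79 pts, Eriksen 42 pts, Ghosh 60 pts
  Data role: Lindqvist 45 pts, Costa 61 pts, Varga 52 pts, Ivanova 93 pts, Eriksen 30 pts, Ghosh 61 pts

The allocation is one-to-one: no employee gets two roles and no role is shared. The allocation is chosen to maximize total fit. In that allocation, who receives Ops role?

Ghosh receives Ops role.

Optimal: Lindqvist→Design role (98 pts), Costa→Frontend role (66 pts), Varga→QA role (93 pts), Ivanova→Data role (93 pts), Eriksen→Lead role (92 pts), Ghosh→Ops role (80 pts) — total 98+66+93+93+92+80 = 522 pts.
Next-best assignment: Lindqvist→Frontend role, Costa→Ops role, Varga→QA role, Ivanova→Data role, Eriksen→Lead role, Ghosh→Design role = 514 pts.
Checked against all permutations: 522 pts is optimal.
Ghosh's own top role is Design role (97 pts), but forcing Ghosh→Design role and reassigning the rest optimally gives only 514 pts — worse by 8.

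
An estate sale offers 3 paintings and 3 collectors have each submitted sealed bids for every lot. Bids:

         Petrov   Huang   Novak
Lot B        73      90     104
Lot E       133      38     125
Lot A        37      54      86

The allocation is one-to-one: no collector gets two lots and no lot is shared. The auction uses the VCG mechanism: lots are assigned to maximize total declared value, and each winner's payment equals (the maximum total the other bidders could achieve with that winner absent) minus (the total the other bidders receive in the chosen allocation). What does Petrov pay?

Petrov pays $39.

Efficient allocation: Petrov→Lot E ($133), Huang→Lot B ($90), Novak→Lot A ($86); total welfare W = $309.
Petrov receives Lot E at value $133, so the others get W − 133 = $176.
Without Petrov: best allocation of the remaining 2 bidders over all 3 lots is Huang→Lot B ($90), Novak→Lot E ($125), total $215.
VCG payment = (others' best without Petrov) − (others' welfare with Petrov) = 215 − 176 = $39.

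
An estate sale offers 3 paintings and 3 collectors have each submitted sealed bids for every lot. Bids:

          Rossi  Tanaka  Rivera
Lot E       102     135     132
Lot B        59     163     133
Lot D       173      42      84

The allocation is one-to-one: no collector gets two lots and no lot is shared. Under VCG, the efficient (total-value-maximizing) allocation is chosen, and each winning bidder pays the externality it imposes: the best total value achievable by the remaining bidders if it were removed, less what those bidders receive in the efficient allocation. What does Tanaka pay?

Tanaka pays $1.

Efficient allocation: Rossi→Lot D ($173), Tanaka→Lot B ($163), Rivera→Lot E ($132); total welfare W = $468.
Tanaka receives Lot B at value $163, so the others get W − 163 = $305.
Without Tanaka: best allocation of the remaining 2 bidders over all 3 lots is Rossi→Lot D ($173), Rivera→Lot B ($133), total $306.
VCG payment = (others' best without Tanaka) − (others' welfare with Tanaka) = 306 − 305 = $1.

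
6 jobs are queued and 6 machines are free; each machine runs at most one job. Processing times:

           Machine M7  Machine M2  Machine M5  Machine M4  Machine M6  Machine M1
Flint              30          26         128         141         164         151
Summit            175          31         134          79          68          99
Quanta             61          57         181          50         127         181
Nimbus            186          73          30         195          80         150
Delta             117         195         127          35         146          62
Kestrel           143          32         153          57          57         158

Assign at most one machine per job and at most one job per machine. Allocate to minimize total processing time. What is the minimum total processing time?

Min total: 260 min

This is the linear assignment problem.
Optimal: Flint→Machine M7 (30 min), Summit→Machine M2 (31 min), Quanta→Machine M4 (50 min), Nimbus→Machine M5 (30 min), Delta→Machine M1 (62 min), Kestrel→Machine M6 (57 min) — total 30+31+50+30+62+57 = 260 min.
Row-greedy (each job in turn takes its cheapest remaining machine) gives 379 min, worse by 119.
Every other assignment is strictly worse.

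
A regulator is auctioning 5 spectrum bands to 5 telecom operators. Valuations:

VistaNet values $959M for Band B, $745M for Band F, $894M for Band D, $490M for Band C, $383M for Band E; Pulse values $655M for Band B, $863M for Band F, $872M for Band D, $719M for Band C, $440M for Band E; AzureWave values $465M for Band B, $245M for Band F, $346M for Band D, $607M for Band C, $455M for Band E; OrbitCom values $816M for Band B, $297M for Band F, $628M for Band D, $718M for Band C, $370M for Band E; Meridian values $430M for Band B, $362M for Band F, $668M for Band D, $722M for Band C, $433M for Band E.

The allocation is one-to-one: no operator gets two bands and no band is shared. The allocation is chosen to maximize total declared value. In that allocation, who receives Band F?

Optimal: VistaNet→Band D ($894M), Pulse→Band F ($863M), AzureWave→Band E ($455M), OrbitCom→Band B ($816M), Meridian→Band C ($722M) — total 894+863+455+816+722 = $3750M.
Row-greedy (each operator in turn takes its best remaining band) gives $3170M, worse by 580.
No other one-to-one assignment exceeds $3750M.
Pulse's own top band is Band D ($872M), but forcing Pulse→Band D and reassigning the rest optimally gives only $3610M — worse by 140.

Pulse receives Band F.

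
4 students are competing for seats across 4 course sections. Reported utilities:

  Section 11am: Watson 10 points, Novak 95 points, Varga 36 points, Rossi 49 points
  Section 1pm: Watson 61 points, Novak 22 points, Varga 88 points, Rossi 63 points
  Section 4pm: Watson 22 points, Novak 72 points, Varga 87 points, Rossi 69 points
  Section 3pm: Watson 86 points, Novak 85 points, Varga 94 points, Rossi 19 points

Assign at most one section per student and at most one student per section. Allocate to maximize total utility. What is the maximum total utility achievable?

Max total: 338 points

Optimal: Watson→Section 3pm (86 points), Novak→Section 11am (95 points), Varga→Section 1pm (88 points), Rossi→Section 4pm (69 points) — total 86+95+88+69 = 338 points.
Max-entry greedy (repeatedly take the single best remaining cell) gives 319 points, worse by 19.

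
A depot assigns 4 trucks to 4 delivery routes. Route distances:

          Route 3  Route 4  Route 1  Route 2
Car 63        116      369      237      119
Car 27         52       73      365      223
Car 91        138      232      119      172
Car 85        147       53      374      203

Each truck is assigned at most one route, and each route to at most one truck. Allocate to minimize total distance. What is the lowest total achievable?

This is the linear assignment problem.
Optimal: Car 63→Route 2 (119 km), Car 27→Route 3 (52 km), Car 91→Route 1 (119 km), Car 85→Route 4 (53 km) — total 119+52+119+53 = 343 km.
Row-greedy (each truck in turn takes its cheapest remaining route) gives 511 km, worse by 168.
Swapping Car 27↔Car 85 (Car 27→Route 4 73 km, Car 85→Route 3 147 km) adds 115.
No other one-to-one assignment undercuts 343 km.

Minimum total: 343 km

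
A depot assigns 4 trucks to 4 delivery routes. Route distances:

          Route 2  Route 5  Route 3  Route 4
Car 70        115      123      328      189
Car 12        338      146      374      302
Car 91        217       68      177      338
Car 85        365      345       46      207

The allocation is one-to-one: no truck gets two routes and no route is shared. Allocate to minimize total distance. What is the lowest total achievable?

This is the linear assignment problem.
Optimal: Car 70→Route 2 (115 km), Car 12→Route 4 (302 km), Car 91→Route 5 (68 km), Car 85→Route 3 (46 km) — total 115+302+68+46 = 531 km.
Row-greedy (each truck in turn takes its cheapest remaining route) gives 645 km, worse by 114.
Swapping Car 70↔Car 85 (Car 70→Route 3 328 km, Car 85→Route 2 365 km) adds 532.
No other one-to-one assignment undercuts 531 km.

Min total: 531 km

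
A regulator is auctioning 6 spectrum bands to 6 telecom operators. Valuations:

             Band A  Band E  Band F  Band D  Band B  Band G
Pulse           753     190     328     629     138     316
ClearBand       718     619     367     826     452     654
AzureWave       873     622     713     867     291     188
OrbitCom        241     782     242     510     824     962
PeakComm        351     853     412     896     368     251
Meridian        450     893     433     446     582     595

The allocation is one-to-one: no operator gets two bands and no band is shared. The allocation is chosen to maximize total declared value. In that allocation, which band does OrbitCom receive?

OrbitCom receives Band B.

Optimal: Pulse→Band A ($753M), ClearBand→Band G ($654M), AzureWave→Band F ($713M), OrbitCom→Band B ($824M), PeakComm→Band D ($896M), Meridian→Band E ($893M) — total 753+654+713+824+896+893 = $4733M.
Row-greedy (each operator in turn takes its best remaining band) gives $4689M, worse by 44.
Next-best assignment: Pulse→Band A, ClearBand→Band D, AzureWave→Band F, OrbitCom→Band G, PeakComm→Band E, Meridian→Band B = $4689M.
OrbitCom's own top band is Band G ($962M), but forcing OrbitCom→Band G and reassigning the rest optimally gives only $4689M — worse by 44.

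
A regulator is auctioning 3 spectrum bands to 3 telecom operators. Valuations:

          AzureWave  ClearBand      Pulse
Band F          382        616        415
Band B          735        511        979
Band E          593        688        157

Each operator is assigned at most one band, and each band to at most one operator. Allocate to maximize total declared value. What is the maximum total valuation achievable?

This is a one-to-one assignment (maximum-weight bipartite matching).
Optimal: AzureWave→Band E ($593M), ClearBand→Band F ($616M), Pulse→Band B ($979M) — total 593+616+979 = $2188M.
Next-best assignment: AzureWave→Band F, ClearBand→Band E, Pulse→Band B = $2049M.
Checked against all permutations: $2188M is optimal.

Maximum total: $2188M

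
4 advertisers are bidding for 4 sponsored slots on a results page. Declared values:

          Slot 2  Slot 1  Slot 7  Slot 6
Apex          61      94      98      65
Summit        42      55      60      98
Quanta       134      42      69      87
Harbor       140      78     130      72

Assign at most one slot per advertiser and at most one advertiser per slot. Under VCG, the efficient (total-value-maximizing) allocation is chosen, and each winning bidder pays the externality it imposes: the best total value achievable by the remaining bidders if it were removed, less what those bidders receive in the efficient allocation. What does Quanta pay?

Efficient allocation: Apex→Slot 1 ($94), Summit→Slot 6 ($98), Quanta→Slot 2 ($134), Harbor→Slot 7 ($130); total welfare W = $456.
Quanta receives Slot 2 at value $134, so the others get W − 134 = $322.
Without Quanta: best allocation of the remaining 3 bidders over all 4 slots is Apex→Slot 7 ($98), Summit→Slot 6 ($98), Harbor→Slot 2 ($140), total $336.
VCG payment = (others' best without Quanta) − (others' welfare with Quanta) = 336 − 322 = $14.

Quanta pays $14.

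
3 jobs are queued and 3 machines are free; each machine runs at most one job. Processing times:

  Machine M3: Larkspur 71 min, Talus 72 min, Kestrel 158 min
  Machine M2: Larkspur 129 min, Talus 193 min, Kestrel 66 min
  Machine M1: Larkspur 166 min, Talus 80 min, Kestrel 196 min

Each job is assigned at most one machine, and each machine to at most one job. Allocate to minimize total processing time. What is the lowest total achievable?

Optimal: Larkspur→Machine M3 (71 min), Talus→Machine M1 (80 min), Kestrel→Machine M2 (66 min) — total 71+80+66 = 217 min.

Min total: 217 min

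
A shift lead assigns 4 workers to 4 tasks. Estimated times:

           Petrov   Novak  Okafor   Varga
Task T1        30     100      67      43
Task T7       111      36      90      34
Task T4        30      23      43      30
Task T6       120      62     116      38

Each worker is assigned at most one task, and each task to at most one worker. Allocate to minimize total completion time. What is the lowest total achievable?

Minimum total: 147 min

Optimal: Petrov→Task T1 (30 min), Novak→Task T7 (36 min), Okafor→Task T4 (43 min), Varga→Task T6 (38 min) — total 30+36+43+38 = 147 min.
Column-greedy (each task in turn goes to its cheapest remaining worker) gives 203 min, worse by 56.
Next-best assignment: Petrov→Task T1, Novak→Task T6, Okafor→Task T4, Varga→Task T7 = 169 min.
Checked against all permutations: 147 min is optimal.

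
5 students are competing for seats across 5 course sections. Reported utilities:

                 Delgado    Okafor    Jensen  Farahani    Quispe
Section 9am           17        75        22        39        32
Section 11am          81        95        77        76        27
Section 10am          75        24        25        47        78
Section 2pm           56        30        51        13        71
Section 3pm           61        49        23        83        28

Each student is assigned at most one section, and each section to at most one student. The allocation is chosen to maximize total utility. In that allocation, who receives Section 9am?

Okafor receives Section 9am.

This is the linear assignment problem.
Optimal: Delgado→Section 10am (75 points), Okafor→Section 9am (75 points), Jensen→Section 11am (77 points), Farahani→Section 3pm (83 points), Quispe→Section 2pm (71 points) — total 75+75+77+83+71 = 381 points.
Row-greedy (each student in turn takes its best remaining section) gives 368 points, worse by 13.
Okafor's own top section is Section 11am (95 points), but forcing Okafor→Section 11am and reassigning the rest optimally gives only 346 points — worse by 35.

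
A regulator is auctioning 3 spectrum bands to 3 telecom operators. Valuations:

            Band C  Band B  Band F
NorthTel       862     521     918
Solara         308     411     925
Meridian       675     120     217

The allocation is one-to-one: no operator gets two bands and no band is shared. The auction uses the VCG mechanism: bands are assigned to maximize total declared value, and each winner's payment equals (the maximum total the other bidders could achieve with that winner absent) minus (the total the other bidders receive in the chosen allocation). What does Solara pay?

Solara pays $397M.

Efficient allocation: NorthTel→Band B ($521M), Solara→Band F ($925M), Meridian→Band C ($675M); total welfare W = $2121M.
Solara receives Band F at value $925M, so the others get W − 925 = $1196M.
Without Solara: best allocation of the remaining 2 bidders over all 3 bands is NorthTel→Band F ($918M), Meridian→Band C ($675M), total $1593M.
VCG payment = (others' best without Solara) − (others' welfare with Solara) = 1593 − 1196 = $397M.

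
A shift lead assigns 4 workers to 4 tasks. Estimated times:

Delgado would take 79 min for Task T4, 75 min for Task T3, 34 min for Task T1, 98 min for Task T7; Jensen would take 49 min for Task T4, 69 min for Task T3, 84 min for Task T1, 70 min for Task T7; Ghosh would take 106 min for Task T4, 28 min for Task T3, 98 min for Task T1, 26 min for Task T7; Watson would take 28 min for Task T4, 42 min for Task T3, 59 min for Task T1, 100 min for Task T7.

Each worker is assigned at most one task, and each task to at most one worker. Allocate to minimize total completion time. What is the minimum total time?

Minimum total: 151 min

This is the linear assignment problem.
Optimal: Delgado→Task T1 (34 min), Jensen→Task T4 (49 min), Ghosh→Task T7 (26 min), Watson→Task T3 (42 min) — total 34+49+26+42 = 151 min.
Column-greedy (each task in turn goes to its cheapest remaining worker) gives 160 min, worse by 9.
Next-best assignment: Delgado→Task T1, Jensen→Task T3, Ghosh→Task T7, Watson→Task T4 = 157 min.
Every other assignment is strictly worse.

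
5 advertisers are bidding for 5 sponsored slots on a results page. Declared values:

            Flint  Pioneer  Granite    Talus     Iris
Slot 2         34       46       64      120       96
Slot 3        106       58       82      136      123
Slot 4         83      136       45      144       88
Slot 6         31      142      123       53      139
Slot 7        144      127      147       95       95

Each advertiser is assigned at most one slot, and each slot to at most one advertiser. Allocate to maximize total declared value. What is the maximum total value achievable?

This is a one-to-one assignment (maximum-weight bipartite matching).
Optimal: Flint→Slot 3 ($106), Pioneer→Slot 4 ($136), Granite→Slot 7 ($147), Talus→Slot 2 ($120), Iris→Slot 6 ($139) — total 106+136+147+120+139 = $648.
Column-greedy (each slot in turn goes to its best remaining advertiser) gives $646, worse by 2.
Next-best assignment: Flint→Slot 7, Pioneer→Slot 4, Granite→Slot 6, Talus→Slot 2, Iris→Slot 3 = $646.
No other one-to-one assignment exceeds $648.

Max total: $648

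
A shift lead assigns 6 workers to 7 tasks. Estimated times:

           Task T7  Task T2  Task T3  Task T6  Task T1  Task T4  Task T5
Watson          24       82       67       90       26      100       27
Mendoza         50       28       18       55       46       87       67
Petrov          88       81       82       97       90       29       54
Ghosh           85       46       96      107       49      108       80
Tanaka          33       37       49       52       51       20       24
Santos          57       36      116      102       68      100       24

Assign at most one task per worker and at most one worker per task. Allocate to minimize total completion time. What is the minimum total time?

Min total: 176 min

Optimal: Watson→Task T1 (26 min), Mendoza→Task T3 (18 min), Petrov→Task T4 (29 min), Ghosh→Task T2 (46 min), Tanaka→Task T7 (33 min), Santos→Task T5 (24 min) — total 26+18+29+46+33+24 = 176 min.
Column-greedy (each task in turn goes to its cheapest remaining worker) gives 347 min, worse by 171.
Every other assignment is strictly worse.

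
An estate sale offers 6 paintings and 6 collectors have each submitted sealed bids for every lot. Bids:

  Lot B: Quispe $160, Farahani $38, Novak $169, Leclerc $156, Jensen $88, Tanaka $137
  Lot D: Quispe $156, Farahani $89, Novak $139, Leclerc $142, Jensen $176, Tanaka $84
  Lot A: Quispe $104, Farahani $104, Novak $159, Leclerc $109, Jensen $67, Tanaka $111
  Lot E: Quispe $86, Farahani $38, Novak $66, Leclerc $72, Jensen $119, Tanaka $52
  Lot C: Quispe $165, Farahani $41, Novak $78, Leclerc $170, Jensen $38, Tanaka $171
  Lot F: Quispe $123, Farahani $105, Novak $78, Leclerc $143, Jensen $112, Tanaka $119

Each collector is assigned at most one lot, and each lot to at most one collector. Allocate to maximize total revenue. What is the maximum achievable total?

Optimal: Quispe→Lot D ($156), Farahani→Lot F ($105), Novak→Lot A ($159), Leclerc→Lot B ($156), Jensen→Lot E ($119), Tanaka→Lot C ($171) — total 156+105+159+156+119+171 = $866.
Column-greedy (each lot in turn goes to its best remaining collector) gives $817, worse by 49.
Next-best assignment: Quispe→Lot D, Farahani→Lot A, Novak→Lot B, Leclerc→Lot F, Jensen→Lot E, Tanaka→Lot C = $862.

Max total: $866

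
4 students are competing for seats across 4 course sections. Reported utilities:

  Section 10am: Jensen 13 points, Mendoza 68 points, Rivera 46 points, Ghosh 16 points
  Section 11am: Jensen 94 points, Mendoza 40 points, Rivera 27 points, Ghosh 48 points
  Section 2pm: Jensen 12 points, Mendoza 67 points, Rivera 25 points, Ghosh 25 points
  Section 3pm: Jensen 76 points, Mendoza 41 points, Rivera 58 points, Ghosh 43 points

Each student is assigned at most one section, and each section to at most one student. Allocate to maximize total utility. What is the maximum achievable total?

Maximum total: 250 points

Optimal: Jensen→Section 11am (94 points), Mendoza→Section 2pm (67 points), Rivera→Section 10am (46 points), Ghosh→Section 3pm (43 points) — total 94+67+46+43 = 250 points.
Row-greedy (each student in turn takes its best remaining section) gives 245 points, worse by 5.
Swapping Mendoza↔Ghosh (Mendoza→Section 3pm 41 points, Ghosh→Section 2pm 25 points) loses 44.
Every other assignment is strictly worse.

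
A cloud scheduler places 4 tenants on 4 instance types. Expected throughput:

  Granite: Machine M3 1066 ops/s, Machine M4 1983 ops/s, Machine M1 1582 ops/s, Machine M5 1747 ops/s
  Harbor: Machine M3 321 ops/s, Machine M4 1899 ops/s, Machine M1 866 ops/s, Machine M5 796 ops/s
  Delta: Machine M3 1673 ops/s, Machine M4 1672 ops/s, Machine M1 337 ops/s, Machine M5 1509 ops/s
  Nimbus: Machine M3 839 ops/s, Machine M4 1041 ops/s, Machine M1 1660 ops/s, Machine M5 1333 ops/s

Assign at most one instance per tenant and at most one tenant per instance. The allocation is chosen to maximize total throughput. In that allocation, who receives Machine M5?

Optimal: Granite→Machine M5 (1747 ops/s), Harbor→Machine M4 (1899 ops/s), Delta→Machine M3 (1673 ops/s), Nimbus→Machine M1 (1660 ops/s) — total 1747+1899+1673+1660 = 6979 ops/s.
Row-greedy (each tenant in turn takes its best remaining instance) gives 5855 ops/s, worse by 1124.
Checked against all permutations: 6979 ops/s is optimal.
Granite's own top instance is Machine M4 (1983 ops/s), but forcing Granite→Machine M4 and reassigning the rest optimally gives only 6112 ops/s — worse by 867.

Granite receives Machine M5.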